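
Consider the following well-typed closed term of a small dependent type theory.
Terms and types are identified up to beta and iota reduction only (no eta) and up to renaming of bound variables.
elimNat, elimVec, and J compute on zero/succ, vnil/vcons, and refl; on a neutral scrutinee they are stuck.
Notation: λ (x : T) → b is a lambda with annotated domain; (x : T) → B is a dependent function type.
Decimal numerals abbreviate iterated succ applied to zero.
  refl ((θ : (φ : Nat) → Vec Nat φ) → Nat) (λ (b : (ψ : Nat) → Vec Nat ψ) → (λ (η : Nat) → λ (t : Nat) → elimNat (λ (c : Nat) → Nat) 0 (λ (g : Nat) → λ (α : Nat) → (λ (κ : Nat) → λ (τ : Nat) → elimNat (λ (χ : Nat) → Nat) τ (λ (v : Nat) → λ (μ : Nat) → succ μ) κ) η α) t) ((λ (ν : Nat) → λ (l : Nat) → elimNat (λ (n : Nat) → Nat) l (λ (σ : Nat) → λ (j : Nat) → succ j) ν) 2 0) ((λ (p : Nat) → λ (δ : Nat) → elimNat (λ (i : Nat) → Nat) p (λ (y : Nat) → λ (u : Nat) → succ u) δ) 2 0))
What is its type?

the term's type:
  Eq ((θ : (φ : Nat) → Vec Nat φ) → Nat) (λ (b : (ψ : Nat) → Vec Nat ψ) → 4) (λ (η : (t : Nat) → Vec Nat t) → 4)


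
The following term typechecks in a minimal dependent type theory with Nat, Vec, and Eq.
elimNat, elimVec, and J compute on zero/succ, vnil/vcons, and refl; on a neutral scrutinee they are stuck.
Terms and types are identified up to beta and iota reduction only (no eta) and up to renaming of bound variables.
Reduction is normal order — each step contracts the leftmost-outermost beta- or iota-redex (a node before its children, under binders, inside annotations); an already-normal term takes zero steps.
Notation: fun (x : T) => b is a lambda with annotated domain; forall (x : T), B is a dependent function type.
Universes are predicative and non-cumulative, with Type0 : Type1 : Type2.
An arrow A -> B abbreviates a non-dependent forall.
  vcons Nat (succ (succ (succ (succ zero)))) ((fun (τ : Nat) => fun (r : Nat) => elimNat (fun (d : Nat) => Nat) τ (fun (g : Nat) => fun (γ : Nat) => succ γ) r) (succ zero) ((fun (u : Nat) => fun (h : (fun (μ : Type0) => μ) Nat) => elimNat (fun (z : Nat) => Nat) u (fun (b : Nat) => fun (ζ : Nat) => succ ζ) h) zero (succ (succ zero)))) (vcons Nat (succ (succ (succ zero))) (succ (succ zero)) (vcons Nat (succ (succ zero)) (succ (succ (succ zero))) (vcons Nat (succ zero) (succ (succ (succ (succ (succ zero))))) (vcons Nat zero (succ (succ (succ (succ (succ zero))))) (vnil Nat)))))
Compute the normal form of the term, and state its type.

normal form:
  vcons Nat (succ (succ (succ (succ zero)))) (succ (succ (succ zero))) (vcons Nat (succ (succ (succ zero))) (succ (succ zero)) (vcons Nat (succ (succ zero)) (succ (succ (succ zero))) (vcons Nat (succ zero) (succ (succ (succ (succ (succ zero))))) (vcons Nat zero (succ (succ (succ (succ (succ zero))))) (vnil Nat)))))
the term's type:
  Vec Nat (succ (succ (succ (succ (succ zero)))))


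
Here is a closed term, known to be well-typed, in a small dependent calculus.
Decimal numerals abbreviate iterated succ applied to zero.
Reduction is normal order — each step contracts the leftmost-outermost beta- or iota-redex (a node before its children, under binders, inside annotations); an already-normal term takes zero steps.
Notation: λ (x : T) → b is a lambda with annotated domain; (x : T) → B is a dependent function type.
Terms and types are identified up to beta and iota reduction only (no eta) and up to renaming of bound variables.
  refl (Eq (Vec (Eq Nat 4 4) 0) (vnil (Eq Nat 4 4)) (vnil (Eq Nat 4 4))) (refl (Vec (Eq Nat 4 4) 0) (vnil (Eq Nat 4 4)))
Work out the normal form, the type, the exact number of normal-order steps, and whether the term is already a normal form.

resulting normal form:
  refl (Eq (Vec (Eq Nat 4 4) 0) (vnil (Eq Nat 4 4)) (vnil (Eq Nat 4 4))) (refl (Vec (Eq Nat 4 4) 0) (vnil (Eq Nat 4 4)))
inferred type:
  Eq (Eq (Vec (Eq Nat 4 4) 0) (vnil (Eq Nat 4 4)) (vnil (Eq Nat 4 4))) (refl (Vec (Eq Nat 4 4) 0) (vnil (Eq Nat 4 4))) (refl (Vec (Eq Nat 4 4) 0) (vnil (Eq Nat 4 4)))
steps to reach normal form (normal order): 0
term was already normal: yes


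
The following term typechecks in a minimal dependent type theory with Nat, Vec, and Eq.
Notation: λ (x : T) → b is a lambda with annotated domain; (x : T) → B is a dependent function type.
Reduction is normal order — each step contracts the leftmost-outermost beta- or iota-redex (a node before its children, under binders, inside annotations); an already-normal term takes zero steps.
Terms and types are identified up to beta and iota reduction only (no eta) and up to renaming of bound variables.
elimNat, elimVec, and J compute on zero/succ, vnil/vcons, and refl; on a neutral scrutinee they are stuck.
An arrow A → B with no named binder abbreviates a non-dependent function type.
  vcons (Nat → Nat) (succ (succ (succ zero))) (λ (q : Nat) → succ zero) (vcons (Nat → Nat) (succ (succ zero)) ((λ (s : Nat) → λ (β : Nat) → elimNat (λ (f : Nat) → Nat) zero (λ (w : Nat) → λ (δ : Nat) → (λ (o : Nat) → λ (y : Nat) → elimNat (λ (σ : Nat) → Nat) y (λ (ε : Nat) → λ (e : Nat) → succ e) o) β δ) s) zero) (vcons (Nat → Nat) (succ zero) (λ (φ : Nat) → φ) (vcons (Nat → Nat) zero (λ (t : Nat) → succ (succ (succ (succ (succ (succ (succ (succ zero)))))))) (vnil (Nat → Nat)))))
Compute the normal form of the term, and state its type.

resulting normal form:
  vcons (Nat → Nat) (succ (succ (succ zero))) (λ (q : Nat) → succ zero) (vcons (Nat → Nat) (succ (succ zero)) (λ (s : Nat) → zero) (vcons (Nat → Nat) (succ zero) (λ (β : Nat) → β) (vcons (Nat → Nat) zero (λ (f : Nat) → succ (succ (succ (succ (succ (succ (succ (succ zero)))))))) (vnil (Nat → Nat)))))
type:
  Vec (Nat → Nat) (succ (succ (succ (succ zero))))
observation: normalization takes exactly 2 steps under the normal-order strategy.


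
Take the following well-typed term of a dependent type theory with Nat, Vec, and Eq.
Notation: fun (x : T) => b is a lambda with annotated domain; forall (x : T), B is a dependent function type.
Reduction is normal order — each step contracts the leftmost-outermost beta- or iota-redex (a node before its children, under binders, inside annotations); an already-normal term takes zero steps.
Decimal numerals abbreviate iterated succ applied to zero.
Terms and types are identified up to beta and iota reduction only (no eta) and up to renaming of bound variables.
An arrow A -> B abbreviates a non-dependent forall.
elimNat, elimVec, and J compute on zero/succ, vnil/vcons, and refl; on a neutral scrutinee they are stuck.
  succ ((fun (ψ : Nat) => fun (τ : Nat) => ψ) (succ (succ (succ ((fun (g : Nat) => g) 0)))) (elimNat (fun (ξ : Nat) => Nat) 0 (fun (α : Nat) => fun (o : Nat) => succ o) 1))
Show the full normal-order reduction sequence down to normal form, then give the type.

normal-order reduction:
  succ ((fun (ψ : Nat) => fun (τ : Nat) => ψ) (succ (succ (succ ((fun (g : Nat) => g) 0)))) (elimNat (fun (ξ : Nat) => Nat) 0 (fun (α : Nat) => fun (o : Nat) => succ o) 1))
  ~> succ ((fun (ψ : Nat) => succ (succ (succ ((fun (τ : Nat) => τ) 0)))) (elimNat (fun (g : Nat) => Nat) 0 (fun (ξ : Nat) => fun (α : Nat) => succ α) 1))
  ~> succ (succ (succ (succ ((fun (ψ : Nat) => ψ) 0))))
  ~> 4
type:
  Nat


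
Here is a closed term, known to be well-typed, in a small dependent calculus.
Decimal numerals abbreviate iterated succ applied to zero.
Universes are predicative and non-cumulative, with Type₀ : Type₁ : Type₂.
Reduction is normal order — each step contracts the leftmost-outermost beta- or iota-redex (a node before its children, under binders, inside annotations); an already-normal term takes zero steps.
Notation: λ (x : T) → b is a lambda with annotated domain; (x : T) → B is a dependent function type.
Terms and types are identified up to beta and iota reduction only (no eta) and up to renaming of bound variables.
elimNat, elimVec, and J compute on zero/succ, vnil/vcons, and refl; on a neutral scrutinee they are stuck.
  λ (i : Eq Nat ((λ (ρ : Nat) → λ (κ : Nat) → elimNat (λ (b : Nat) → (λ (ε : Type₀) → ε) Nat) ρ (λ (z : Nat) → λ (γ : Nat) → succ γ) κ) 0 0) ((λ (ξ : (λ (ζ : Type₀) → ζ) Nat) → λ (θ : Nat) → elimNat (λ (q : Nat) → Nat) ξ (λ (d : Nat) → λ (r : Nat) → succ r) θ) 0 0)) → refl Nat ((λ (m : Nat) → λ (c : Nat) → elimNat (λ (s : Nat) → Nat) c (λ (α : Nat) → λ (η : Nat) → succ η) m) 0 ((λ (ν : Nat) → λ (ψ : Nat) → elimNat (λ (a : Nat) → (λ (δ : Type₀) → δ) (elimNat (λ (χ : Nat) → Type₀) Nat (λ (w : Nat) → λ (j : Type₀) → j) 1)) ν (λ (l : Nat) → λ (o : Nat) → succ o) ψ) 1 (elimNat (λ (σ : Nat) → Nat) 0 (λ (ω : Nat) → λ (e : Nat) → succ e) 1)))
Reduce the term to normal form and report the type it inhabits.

reduced normal form:
  λ (i : Eq Nat 0 0) → refl Nat 2
type:
  (i : Eq Nat 0 0) → Eq Nat 2 2
observation: normalization takes exactly 24 steps under the normal-order strategy.


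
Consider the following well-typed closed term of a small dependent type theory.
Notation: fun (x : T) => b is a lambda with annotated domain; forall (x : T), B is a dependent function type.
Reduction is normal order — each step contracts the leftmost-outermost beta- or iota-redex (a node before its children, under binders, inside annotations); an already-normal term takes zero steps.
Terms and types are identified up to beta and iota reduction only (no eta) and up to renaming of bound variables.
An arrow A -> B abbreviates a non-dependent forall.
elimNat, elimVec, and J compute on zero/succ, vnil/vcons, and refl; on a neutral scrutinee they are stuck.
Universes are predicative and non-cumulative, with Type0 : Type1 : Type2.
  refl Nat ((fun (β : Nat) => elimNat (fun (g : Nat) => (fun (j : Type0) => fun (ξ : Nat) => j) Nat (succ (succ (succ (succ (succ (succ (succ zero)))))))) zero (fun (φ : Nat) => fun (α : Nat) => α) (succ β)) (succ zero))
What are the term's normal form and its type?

resulting normal form:
  refl Nat zero
type:
  Eq Nat zero zero
observation: the first redex contracted is a beta-redex; the normal form is reached in 8 normal-order steps.


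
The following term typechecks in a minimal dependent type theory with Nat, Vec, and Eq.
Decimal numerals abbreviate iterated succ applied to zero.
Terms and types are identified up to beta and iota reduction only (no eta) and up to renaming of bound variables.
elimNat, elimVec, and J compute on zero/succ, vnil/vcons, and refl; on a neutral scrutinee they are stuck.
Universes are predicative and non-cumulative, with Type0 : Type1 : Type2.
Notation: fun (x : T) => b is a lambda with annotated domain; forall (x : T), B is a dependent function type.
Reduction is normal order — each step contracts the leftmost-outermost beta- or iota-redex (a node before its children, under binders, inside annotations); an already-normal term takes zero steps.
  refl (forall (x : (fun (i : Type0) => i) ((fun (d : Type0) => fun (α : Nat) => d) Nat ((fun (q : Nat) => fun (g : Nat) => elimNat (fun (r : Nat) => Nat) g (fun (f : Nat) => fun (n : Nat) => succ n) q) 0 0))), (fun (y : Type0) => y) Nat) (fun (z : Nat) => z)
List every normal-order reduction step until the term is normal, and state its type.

normal-order reduction:
  refl (forall (x : (fun (i : Type0) => i) ((fun (d : Type0) => fun (α : Nat) => d) Nat ((fun (q : Nat) => fun (g : Nat) => elimNat (fun (r : Nat) => Nat) g (fun (f : Nat) => fun (n : Nat) => succ n) q) 0 0))), (fun (y : Type0) => y) Nat) (fun (z : Nat) => z)
  ~> refl (forall (x : (fun (i : Type0) => fun (d : Nat) => i) Nat ((fun (α : Nat) => fun (q : Nat) => elimNat (fun (g : Nat) => Nat) q (fun (r : Nat) => fun (f : Nat) => succ f) α) 0 0)), (fun (n : Type0) => n) Nat) (fun (y : Nat) => y)
  ~> refl (forall (x : (fun (i : Nat) => Nat) ((fun (d : Nat) => fun (α : Nat) => elimNat (fun (q : Nat) => Nat) α (fun (g : Nat) => fun (r : Nat) => succ r) d) 0 0)), (fun (f : Type0) => f) Nat) (fun (n : Nat) => n)
  ~> refl (forall (x : Nat), (fun (i : Type0) => i) Nat) (fun (d : Nat) => d)
  ~> refl (forall (x : Nat), Nat) (fun (i : Nat) => i)
the term's type:
  Eq (forall (x : Nat), Nat) (fun (i : Nat) => i) (fun (d : Nat) => d)


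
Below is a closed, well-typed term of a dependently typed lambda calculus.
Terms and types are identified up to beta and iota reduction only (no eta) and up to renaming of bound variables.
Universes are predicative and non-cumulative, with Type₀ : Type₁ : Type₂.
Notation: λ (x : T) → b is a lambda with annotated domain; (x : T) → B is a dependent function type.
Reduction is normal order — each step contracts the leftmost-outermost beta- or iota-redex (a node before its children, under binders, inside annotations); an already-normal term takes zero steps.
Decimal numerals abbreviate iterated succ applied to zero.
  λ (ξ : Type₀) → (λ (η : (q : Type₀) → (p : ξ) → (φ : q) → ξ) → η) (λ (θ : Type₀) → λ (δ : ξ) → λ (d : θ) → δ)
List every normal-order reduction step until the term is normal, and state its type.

normal-order reduction:
  λ (ξ : Type₀) → (λ (η : (q : Type₀) → (p : ξ) → (φ : q) → ξ) → η) (λ (θ : Type₀) → λ (δ : ξ) → λ (d : θ) → δ)
  ~> λ (ξ : Type₀) → λ (η : Type₀) → λ (q : ξ) → λ (p : η) → q
inferred type:
  (ξ : Type₀) → (η : Type₀) → (q : ξ) → (p : η) → ξ


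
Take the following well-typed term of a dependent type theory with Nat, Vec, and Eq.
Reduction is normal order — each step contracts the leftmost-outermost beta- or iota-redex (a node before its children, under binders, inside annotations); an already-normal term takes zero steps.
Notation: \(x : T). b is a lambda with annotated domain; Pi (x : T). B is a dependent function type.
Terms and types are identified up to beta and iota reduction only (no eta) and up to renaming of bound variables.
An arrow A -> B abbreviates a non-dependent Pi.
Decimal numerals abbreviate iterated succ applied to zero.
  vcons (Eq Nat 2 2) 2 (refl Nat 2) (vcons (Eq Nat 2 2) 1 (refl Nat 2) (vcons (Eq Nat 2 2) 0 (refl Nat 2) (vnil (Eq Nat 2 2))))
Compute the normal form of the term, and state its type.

reduced normal form:
  vcons (Eq Nat 2 2) 2 (refl Nat 2) (vcons (Eq Nat 2 2) 1 (refl Nat 2) (vcons (Eq Nat 2 2) 0 (refl Nat 2) (vnil (Eq Nat 2 2))))
the term's type:
  Vec (Eq Nat 2 2) 3
observation: the term is already in normal form.


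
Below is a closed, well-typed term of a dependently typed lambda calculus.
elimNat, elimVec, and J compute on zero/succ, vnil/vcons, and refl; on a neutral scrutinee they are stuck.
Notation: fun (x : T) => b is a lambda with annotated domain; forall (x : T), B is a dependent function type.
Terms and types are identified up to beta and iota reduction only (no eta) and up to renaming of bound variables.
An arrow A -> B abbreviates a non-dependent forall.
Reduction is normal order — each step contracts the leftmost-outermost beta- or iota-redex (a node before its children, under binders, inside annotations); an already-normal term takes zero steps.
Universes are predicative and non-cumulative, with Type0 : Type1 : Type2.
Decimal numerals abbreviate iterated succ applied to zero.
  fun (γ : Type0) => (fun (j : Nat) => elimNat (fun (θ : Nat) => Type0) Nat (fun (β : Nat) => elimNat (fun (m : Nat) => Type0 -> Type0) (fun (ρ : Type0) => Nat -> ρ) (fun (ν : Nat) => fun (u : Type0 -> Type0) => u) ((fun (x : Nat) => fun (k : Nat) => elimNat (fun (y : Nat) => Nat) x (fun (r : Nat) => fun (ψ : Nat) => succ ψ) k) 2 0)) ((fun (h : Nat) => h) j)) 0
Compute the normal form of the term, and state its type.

resulting normal form:
  fun (γ : Type0) => Nat
type:
  Type0 -> Type0
observation: 13 normal-order steps separate the term from its normal form.


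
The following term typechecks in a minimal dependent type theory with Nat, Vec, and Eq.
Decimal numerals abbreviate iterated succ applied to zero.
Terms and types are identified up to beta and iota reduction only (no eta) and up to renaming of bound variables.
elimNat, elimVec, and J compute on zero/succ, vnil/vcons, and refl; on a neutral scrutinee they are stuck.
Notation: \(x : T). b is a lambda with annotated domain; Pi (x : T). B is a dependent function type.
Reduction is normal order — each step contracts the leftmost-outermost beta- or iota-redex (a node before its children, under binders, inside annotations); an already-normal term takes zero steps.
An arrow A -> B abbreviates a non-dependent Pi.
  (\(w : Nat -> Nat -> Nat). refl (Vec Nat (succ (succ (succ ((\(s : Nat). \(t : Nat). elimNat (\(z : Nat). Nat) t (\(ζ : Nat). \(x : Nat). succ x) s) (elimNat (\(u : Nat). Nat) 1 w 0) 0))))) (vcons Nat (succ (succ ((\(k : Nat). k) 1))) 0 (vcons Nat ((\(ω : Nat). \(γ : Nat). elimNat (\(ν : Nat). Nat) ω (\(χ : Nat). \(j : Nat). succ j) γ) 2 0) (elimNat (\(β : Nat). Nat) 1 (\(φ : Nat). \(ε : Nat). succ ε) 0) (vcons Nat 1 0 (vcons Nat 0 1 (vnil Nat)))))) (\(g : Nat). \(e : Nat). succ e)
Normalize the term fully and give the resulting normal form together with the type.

resulting normal form:
  refl (Vec Nat 4) (vcons Nat 3 0 (vcons Nat 2 1 (vcons Nat 1 0 (vcons Nat 0 1 (vnil Nat)))))
type:
  Eq (Vec Nat 4) (vcons Nat 3 0 (vcons Nat 2 1 (vcons Nat 1 0 (vcons Nat 0 1 (vnil Nat))))) (vcons Nat 3 0 (vcons Nat 2 1 (vcons Nat 1 0 (vcons Nat 0 1 (vnil Nat)))))
observation: the first redex contracted is a beta-redex; the normal form is reached in 13 normal-order steps.


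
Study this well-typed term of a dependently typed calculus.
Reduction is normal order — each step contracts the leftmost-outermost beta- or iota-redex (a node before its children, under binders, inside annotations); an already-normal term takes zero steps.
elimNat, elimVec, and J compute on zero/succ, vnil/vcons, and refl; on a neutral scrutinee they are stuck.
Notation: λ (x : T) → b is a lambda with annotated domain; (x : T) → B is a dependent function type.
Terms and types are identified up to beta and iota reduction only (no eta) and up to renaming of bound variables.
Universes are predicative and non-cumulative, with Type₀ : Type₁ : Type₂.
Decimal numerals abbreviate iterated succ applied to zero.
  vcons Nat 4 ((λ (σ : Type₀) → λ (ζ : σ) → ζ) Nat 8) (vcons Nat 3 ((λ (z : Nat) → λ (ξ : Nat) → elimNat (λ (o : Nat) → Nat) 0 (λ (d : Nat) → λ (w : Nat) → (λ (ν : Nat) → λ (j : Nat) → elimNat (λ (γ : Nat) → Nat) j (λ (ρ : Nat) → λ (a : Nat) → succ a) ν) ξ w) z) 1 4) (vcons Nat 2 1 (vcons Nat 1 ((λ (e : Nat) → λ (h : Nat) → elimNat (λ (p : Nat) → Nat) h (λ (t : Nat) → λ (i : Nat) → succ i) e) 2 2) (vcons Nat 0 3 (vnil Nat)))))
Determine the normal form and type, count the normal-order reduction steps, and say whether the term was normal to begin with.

normal form:
  vcons Nat 4 8 (vcons Nat 3 4 (vcons Nat 2 1 (vcons Nat 1 4 (vcons Nat 0 3 (vnil Nat)))))
inferred type:
  Vec Nat 5
reduction steps (normal order): 32
term was already normal: no
first contracted redex: a beta-redex


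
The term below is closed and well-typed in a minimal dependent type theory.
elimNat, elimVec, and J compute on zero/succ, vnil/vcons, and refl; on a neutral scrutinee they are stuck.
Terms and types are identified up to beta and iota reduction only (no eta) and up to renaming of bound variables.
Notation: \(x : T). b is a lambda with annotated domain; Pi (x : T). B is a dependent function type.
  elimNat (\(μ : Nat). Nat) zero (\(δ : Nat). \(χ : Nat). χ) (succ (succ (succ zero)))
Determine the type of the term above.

inferred type:
  Nat


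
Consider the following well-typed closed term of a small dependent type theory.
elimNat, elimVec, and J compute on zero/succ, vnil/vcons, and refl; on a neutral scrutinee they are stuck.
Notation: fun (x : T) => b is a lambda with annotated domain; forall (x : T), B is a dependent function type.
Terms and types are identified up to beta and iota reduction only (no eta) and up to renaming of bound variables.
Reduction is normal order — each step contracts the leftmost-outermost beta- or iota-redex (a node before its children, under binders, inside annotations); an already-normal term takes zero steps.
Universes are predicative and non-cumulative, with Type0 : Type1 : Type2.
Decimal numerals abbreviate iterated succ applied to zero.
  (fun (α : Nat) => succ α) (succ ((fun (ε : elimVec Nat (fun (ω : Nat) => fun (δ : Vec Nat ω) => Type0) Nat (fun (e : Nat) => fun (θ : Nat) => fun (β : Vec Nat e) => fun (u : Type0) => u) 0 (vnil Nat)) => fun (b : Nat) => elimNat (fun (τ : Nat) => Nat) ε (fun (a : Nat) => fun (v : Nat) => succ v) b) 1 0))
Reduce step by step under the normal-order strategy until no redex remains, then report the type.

normal-order reduction:
  (fun (α : Nat) => succ α) (succ ((fun (ε : elimVec Nat (fun (ω : Nat) => fun (δ : Vec Nat ω) => Type0) Nat (fun (e : Nat) => fun (θ : Nat) => fun (β : Vec Nat e) => fun (u : Type0) => u) 0 (vnil Nat)) => fun (b : Nat) => elimNat (fun (τ : Nat) => Nat) ε (fun (a : Nat) => fun (v : Nat) => succ v) b) 1 0))
  ~> succ (succ ((fun (α : elimVec Nat (fun (ε : Nat) => fun (ω : Vec Nat ε) => Type0) Nat (fun (δ : Nat) => fun (e : Nat) => fun (θ : Vec Nat δ) => fun (β : Type0) => β) 0 (vnil Nat)) => fun (u : Nat) => elimNat (fun (b : Nat) => Nat) α (fun (τ : Nat) => fun (a : Nat) => succ a) u) 1 0))
  ~> succ (succ ((fun (α : Nat) => elimNat (fun (ε : Nat) => Nat) 1 (fun (ω : Nat) => fun (δ : Nat) => succ δ) α) 0))
  ~> succ (succ (elimNat (fun (α : Nat) => Nat) 1 (fun (ε : Nat) => fun (ω : Nat) => succ ω) 0))
  ~> 3
the term's type:
  Nat


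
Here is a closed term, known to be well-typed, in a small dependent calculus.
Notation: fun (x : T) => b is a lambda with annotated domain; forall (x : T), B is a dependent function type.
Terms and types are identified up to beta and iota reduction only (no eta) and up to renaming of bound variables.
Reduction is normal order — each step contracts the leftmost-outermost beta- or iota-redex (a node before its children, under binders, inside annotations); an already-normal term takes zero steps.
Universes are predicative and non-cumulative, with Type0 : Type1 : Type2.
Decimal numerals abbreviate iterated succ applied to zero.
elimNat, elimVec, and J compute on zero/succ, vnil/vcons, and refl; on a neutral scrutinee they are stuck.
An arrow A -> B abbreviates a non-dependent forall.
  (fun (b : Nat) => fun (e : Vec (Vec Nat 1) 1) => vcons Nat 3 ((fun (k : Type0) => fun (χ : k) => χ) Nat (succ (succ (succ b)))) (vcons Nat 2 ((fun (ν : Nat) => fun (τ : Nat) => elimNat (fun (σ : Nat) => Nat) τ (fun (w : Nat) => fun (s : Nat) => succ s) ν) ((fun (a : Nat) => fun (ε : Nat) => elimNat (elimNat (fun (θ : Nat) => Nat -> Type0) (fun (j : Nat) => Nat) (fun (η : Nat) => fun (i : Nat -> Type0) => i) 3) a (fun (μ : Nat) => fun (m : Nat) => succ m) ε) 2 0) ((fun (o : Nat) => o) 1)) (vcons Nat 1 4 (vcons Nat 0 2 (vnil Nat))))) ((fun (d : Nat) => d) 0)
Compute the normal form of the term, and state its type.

normal form:
  fun (b : Vec (Vec Nat 1) 1) => vcons Nat 3 3 (vcons Nat 2 3 (vcons Nat 1 4 (vcons Nat 0 2 (vnil Nat))))
type:
  Vec (Vec Nat 1) 1 -> Vec Nat 4
observation: 17 normal-order steps normalize the term, beginning with a beta-redex.


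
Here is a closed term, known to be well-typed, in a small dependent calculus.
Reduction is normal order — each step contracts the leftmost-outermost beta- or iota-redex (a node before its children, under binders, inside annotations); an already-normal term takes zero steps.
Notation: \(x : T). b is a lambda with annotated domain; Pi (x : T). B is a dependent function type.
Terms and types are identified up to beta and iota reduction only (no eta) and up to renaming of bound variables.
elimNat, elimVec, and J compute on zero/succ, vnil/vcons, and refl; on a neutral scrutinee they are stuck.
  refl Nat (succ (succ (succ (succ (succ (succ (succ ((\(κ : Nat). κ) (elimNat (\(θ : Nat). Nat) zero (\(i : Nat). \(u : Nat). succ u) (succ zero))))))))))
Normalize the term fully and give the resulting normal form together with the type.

normal form:
  refl Nat (succ (succ (succ (succ (succ (succ (succ (succ zero))))))))
the term's type:
  Eq Nat (succ (succ (succ (succ (succ (succ (succ (succ zero)))))))) (succ (succ (succ (succ (succ (succ (succ (succ zero))))))))


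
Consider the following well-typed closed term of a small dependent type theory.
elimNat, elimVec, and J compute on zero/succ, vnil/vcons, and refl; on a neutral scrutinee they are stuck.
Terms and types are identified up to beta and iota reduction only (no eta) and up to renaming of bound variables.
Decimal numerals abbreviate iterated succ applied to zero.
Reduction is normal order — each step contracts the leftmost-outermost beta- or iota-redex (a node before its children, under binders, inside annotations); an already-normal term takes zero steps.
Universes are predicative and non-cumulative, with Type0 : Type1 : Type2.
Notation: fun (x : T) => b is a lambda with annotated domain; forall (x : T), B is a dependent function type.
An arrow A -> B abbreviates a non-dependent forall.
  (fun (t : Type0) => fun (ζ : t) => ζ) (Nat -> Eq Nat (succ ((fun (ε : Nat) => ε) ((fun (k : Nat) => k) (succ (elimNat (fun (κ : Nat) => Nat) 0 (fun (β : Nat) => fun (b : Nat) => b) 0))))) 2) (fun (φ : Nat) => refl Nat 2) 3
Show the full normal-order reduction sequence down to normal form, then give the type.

normal-order reduction sequence:
  (fun (t : Type0) => fun (ζ : t) => ζ) (Nat -> Eq Nat (succ ((fun (ε : Nat) => ε) ((fun (k : Nat) => k) (succ (elimNat (fun (κ : Nat) => Nat) 0 (fun (β : Nat) => fun (b : Nat) => b) 0))))) 2) (fun (φ : Nat) => refl Nat 2) 3
  ~> (fun (t : Nat -> Eq Nat (succ ((fun (ζ : Nat) => ζ) ((fun (ε : Nat) => ε) (succ (elimNat (fun (k : Nat) => Nat) 0 (fun (κ : Nat) => fun (β : Nat) => β) 0))))) 2) => t) (fun (b : Nat) => refl Nat 2) 3
  ~> (fun (t : Nat) => refl Nat 2) 3
  ~> refl Nat 2
the term's type:
  Eq Nat 2 2


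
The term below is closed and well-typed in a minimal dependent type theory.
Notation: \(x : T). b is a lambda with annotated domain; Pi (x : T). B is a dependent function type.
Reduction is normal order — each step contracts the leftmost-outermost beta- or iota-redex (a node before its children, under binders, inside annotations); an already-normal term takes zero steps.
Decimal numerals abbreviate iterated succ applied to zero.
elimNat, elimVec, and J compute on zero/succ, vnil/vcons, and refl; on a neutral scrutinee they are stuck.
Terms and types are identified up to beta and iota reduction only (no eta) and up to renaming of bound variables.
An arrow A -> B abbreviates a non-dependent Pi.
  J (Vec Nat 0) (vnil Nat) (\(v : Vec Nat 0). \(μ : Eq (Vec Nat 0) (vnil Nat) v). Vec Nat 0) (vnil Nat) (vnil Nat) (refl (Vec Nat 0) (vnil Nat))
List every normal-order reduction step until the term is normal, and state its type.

normal-order reduction sequence:
  J (Vec Nat 0) (vnil Nat) (\(v : Vec Nat 0). \(μ : Eq (Vec Nat 0) (vnil Nat) v). Vec Nat 0) (vnil Nat) (vnil Nat) (refl (Vec Nat 0) (vnil Nat))
  ~> vnil Nat
the term's type:
  Vec Nat 0


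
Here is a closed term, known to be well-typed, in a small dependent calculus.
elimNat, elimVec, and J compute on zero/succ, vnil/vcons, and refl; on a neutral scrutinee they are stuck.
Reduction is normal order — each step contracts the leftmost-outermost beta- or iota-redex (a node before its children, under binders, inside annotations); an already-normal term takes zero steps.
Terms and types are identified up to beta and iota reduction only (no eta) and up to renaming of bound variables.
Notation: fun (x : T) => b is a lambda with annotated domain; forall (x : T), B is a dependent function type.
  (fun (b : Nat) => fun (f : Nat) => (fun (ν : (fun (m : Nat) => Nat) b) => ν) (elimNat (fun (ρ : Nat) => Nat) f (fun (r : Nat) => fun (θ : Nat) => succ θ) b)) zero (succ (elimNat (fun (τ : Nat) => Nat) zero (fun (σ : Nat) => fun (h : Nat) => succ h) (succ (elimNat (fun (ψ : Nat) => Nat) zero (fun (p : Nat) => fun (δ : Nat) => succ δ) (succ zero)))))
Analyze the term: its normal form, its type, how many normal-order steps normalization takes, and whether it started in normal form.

resulting normal form:
  succ (succ (succ zero))
inferred type:
  Nat
steps to reach normal form (normal order): 15
term was already normal: no
first redex: a beta-redex


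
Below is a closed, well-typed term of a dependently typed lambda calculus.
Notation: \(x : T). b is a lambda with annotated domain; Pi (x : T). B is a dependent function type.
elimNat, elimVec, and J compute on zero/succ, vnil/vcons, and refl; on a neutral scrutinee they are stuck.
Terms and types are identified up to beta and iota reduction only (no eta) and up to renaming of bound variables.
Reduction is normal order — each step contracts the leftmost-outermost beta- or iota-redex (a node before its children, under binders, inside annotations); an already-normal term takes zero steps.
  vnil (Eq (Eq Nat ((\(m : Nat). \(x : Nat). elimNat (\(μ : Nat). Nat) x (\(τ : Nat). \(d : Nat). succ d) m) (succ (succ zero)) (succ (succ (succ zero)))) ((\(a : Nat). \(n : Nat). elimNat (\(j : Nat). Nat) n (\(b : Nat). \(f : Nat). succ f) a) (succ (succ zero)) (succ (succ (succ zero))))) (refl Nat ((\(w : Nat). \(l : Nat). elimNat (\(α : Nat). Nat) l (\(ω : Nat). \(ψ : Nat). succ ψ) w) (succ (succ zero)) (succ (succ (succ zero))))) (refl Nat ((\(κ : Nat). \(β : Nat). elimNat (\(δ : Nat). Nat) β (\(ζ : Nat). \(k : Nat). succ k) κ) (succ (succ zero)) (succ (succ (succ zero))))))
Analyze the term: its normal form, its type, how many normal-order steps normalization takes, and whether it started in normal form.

resulting normal form:
  vnil (Eq (Eq Nat (succ (succ (succ (succ (succ zero))))) (succ (succ (succ (succ (succ zero)))))) (refl Nat (succ (succ (succ (succ (succ zero)))))) (refl Nat (succ (succ (succ (succ (succ zero)))))))
inferred type:
  Vec (Eq (Eq Nat (succ (succ (succ (succ (succ zero))))) (succ (succ (succ (succ (succ zero)))))) (refl Nat (succ (succ (succ (succ (succ zero)))))) (refl Nat (succ (succ (succ (succ (succ zero))))))) zero
steps to reach normal form (normal order): 36
started in normal form: no
first redex: a beta-redex


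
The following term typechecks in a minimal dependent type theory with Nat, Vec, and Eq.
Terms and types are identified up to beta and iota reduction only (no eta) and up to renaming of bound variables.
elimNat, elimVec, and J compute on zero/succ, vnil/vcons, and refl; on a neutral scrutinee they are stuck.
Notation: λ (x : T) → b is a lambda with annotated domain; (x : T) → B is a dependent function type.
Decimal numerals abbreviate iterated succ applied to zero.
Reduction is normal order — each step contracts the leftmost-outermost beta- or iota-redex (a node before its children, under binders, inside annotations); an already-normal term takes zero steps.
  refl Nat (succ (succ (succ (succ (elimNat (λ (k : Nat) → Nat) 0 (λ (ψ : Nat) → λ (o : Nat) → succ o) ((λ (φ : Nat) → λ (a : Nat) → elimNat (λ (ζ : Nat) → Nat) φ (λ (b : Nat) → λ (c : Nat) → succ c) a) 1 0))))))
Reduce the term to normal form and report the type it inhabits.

reduced normal form:
  refl Nat 5
inferred type:
  Eq Nat 5 5


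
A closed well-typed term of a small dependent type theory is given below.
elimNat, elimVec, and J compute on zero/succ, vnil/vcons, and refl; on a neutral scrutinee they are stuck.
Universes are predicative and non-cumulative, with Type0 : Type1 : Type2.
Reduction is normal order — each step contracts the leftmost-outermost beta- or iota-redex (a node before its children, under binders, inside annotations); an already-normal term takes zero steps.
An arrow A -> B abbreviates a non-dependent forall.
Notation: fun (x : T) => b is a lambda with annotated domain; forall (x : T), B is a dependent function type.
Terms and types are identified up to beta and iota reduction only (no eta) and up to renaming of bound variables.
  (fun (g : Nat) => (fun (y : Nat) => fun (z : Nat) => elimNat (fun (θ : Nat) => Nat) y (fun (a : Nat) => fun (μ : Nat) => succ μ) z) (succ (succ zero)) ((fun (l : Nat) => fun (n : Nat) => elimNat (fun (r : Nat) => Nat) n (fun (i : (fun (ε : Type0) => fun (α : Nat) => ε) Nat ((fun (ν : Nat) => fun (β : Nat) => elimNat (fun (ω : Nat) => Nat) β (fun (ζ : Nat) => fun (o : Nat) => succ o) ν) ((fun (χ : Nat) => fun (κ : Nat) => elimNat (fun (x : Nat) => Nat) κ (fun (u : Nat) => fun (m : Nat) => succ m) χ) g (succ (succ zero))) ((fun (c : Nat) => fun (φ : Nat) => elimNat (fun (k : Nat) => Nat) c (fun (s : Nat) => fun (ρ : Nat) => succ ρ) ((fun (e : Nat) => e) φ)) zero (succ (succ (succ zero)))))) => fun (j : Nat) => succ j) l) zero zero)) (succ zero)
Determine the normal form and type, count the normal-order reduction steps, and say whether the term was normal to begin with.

normal form:
  succ (succ zero)
the term's type:
  Nat
reduction steps (normal order): 7
started in normal form: no
first redex: a beta-redex


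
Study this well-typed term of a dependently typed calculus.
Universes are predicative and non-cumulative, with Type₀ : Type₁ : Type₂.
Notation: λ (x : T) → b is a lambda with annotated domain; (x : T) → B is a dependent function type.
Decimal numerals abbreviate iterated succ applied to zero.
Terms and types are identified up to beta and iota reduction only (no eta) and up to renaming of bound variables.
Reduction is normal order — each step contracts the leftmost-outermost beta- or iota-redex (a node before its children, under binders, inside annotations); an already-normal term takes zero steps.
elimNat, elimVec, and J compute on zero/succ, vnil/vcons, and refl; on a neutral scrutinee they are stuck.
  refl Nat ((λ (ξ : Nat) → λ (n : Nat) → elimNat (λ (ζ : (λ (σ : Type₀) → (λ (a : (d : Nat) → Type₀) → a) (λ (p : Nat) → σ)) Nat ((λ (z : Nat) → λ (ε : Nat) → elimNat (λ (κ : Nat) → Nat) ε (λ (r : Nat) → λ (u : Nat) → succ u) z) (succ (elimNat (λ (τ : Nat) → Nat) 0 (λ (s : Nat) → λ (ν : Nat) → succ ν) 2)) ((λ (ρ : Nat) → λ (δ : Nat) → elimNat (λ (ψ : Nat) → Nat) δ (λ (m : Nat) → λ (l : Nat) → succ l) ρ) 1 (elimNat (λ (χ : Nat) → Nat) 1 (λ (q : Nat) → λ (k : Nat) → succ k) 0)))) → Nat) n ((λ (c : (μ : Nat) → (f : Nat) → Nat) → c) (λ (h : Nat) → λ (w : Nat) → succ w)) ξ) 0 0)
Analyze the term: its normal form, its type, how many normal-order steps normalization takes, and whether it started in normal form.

resulting normal form:
  refl Nat 0
the term's type:
  Eq Nat 0 0
normal-order step count: 3
term was already normal: no
first contracted redex: a beta-redex


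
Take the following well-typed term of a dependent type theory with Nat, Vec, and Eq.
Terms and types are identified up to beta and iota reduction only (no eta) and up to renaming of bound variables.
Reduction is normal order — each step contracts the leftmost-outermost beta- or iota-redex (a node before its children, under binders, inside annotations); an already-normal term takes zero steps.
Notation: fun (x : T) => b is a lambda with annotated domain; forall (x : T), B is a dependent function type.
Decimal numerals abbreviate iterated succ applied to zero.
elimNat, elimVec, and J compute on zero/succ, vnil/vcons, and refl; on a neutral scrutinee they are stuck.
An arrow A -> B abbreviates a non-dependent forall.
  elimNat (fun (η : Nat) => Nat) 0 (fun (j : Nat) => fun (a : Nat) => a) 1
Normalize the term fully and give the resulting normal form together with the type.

reduced normal form:
  0
type:
  Nat
observation: reduction starts at an elimNat iota-redex, and 4 normal-order steps reach the normal form.


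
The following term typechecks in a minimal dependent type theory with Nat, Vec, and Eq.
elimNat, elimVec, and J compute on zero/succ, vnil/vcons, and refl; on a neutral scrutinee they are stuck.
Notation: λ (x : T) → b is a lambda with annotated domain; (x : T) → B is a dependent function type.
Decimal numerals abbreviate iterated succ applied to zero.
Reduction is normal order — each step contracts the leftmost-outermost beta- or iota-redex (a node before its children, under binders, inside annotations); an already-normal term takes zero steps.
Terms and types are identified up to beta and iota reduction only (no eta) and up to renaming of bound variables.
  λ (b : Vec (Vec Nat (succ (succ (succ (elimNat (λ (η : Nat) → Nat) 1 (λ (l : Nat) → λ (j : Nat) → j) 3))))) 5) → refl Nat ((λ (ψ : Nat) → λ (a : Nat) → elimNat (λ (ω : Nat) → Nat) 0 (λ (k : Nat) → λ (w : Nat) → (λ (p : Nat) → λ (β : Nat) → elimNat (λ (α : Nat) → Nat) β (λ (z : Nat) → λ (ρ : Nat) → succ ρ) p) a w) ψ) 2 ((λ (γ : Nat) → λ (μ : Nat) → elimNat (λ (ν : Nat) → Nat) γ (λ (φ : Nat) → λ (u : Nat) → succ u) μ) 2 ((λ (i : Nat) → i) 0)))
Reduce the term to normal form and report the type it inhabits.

resulting normal form:
  λ (b : Vec (Vec Nat 4) 5) → refl Nat 4
the term's type:
  (b : Vec (Vec Nat 4) 5) → Eq Nat 4 4
observation: the first redex contracted is an elimNat iota-redex; the normal form is reached in 45 normal-order steps.


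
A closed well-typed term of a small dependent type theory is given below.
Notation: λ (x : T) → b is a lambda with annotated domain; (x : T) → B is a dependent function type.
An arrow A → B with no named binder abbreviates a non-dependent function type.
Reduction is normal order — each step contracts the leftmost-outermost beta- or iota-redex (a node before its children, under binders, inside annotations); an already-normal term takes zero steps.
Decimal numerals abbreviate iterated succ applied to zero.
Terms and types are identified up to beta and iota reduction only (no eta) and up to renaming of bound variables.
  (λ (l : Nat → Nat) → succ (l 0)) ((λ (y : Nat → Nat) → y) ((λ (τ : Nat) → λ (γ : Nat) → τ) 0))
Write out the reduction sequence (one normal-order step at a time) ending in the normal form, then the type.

reduction (normal order):
  (λ (l : Nat → Nat) → succ (l 0)) ((λ (y : Nat → Nat) → y) ((λ (τ : Nat) → λ (γ : Nat) → τ) 0))
  ~> succ ((λ (l : Nat → Nat) → l) ((λ (y : Nat) → λ (τ : Nat) → y) 0) 0)
  ~> succ ((λ (l : Nat) → λ (y : Nat) → l) 0 0)
  ~> succ ((λ (l : Nat) → 0) 0)
  ~> 1
inferred type:
  Nat


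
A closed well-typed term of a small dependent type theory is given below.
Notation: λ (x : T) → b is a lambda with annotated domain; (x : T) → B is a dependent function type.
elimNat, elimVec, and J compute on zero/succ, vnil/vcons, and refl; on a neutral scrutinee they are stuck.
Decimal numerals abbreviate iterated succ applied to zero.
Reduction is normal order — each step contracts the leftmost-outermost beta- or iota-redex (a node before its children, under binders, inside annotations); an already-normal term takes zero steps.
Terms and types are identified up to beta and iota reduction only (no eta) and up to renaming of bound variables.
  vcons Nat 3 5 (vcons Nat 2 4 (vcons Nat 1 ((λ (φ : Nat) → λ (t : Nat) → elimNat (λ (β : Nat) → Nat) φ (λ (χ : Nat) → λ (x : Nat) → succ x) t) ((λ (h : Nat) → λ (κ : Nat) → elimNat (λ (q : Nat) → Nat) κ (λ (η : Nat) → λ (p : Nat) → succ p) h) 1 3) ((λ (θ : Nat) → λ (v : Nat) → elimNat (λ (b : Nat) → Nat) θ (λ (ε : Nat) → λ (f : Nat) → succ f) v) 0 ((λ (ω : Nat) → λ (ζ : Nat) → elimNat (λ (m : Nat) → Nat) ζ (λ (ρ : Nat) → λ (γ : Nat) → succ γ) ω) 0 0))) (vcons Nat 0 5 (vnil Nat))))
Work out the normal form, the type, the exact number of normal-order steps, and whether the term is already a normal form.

normal form:
  vcons Nat 3 5 (vcons Nat 2 4 (vcons Nat 1 4 (vcons Nat 0 5 (vnil Nat))))
type:
  Vec Nat 4
reduction steps (normal order): 15
already normal: no
first contracted redex: a beta-redex


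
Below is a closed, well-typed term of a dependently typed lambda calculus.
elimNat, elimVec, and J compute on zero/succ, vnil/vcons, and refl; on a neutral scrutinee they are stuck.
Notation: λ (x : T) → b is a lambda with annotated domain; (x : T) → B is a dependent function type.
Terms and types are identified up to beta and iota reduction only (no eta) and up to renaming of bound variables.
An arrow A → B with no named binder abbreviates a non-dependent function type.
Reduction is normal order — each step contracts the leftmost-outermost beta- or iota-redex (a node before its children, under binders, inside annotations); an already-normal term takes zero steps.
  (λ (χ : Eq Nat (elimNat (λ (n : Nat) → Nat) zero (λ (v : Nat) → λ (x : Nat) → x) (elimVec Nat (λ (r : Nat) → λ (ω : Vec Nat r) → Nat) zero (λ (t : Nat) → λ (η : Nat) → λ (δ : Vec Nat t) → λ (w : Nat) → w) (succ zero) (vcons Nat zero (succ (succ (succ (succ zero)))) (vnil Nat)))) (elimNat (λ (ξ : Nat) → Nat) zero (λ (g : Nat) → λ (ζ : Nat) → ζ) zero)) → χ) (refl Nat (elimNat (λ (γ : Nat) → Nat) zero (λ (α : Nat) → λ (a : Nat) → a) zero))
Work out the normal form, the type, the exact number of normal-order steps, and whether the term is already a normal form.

reduced normal form:
  refl Nat zero
type:
  Eq Nat zero zero
steps to reach normal form (normal order): 2
term was already normal: no
first redex: a beta-redex
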